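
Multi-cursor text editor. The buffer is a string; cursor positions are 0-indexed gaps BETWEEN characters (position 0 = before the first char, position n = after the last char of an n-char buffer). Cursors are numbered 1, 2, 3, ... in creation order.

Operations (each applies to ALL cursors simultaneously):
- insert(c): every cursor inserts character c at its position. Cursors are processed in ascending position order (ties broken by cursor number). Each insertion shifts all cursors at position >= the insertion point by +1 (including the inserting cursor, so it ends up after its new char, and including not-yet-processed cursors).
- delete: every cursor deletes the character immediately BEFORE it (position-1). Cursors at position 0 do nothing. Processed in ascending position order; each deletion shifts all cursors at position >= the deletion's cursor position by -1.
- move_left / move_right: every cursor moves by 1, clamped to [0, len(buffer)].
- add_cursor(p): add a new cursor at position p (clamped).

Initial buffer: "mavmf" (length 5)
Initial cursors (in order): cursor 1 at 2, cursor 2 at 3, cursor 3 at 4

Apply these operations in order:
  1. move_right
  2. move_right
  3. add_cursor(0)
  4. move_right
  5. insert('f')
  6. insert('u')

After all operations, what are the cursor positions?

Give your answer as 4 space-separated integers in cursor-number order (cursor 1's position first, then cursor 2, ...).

After op 1 (move_right): buffer="mavmf" (len 5), cursors c1@3 c2@4 c3@5, authorship .....
After op 2 (move_right): buffer="mavmf" (len 5), cursors c1@4 c2@5 c3@5, authorship .....
After op 3 (add_cursor(0)): buffer="mavmf" (len 5), cursors c4@0 c1@4 c2@5 c3@5, authorship .....
After op 4 (move_right): buffer="mavmf" (len 5), cursors c4@1 c1@5 c2@5 c3@5, authorship .....
After op 5 (insert('f')): buffer="mfavmffff" (len 9), cursors c4@2 c1@9 c2@9 c3@9, authorship .4....123
After op 6 (insert('u')): buffer="mfuavmffffuuu" (len 13), cursors c4@3 c1@13 c2@13 c3@13, authorship .44....123123

Answer: 13 13 13 3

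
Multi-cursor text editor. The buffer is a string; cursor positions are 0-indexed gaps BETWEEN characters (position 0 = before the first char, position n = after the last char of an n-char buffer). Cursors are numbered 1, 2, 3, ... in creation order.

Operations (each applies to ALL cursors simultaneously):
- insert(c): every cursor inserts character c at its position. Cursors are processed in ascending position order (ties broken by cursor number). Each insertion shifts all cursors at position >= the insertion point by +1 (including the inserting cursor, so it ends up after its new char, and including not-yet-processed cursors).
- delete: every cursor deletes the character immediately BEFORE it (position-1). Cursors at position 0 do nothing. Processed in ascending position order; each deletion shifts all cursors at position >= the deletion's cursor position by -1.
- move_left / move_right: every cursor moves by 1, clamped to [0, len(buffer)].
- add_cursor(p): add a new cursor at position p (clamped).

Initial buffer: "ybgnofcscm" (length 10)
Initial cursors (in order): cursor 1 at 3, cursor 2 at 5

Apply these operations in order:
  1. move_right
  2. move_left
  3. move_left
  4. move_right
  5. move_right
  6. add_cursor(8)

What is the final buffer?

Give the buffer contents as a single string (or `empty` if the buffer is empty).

Answer: ybgnofcscm

Derivation:
After op 1 (move_right): buffer="ybgnofcscm" (len 10), cursors c1@4 c2@6, authorship ..........
After op 2 (move_left): buffer="ybgnofcscm" (len 10), cursors c1@3 c2@5, authorship ..........
After op 3 (move_left): buffer="ybgnofcscm" (len 10), cursors c1@2 c2@4, authorship ..........
After op 4 (move_right): buffer="ybgnofcscm" (len 10), cursors c1@3 c2@5, authorship ..........
After op 5 (move_right): buffer="ybgnofcscm" (len 10), cursors c1@4 c2@6, authorship ..........
After op 6 (add_cursor(8)): buffer="ybgnofcscm" (len 10), cursors c1@4 c2@6 c3@8, authorship ..........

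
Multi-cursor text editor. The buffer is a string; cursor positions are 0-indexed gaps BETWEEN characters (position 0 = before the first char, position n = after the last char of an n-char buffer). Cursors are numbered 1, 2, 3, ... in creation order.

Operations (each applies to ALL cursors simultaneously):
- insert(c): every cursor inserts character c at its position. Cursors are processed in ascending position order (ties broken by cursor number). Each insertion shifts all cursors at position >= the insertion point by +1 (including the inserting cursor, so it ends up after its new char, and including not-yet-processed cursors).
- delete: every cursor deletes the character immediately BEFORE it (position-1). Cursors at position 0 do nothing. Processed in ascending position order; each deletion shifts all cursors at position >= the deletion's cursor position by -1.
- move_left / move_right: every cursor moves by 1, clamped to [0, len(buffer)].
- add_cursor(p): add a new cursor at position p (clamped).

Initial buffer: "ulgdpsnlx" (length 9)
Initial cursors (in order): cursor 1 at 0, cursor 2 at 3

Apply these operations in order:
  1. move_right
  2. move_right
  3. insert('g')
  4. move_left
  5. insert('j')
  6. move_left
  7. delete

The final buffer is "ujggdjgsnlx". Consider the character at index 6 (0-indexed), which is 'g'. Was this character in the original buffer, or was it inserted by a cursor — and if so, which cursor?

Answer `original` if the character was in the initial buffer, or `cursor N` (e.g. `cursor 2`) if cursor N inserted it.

Answer: cursor 2

Derivation:
After op 1 (move_right): buffer="ulgdpsnlx" (len 9), cursors c1@1 c2@4, authorship .........
After op 2 (move_right): buffer="ulgdpsnlx" (len 9), cursors c1@2 c2@5, authorship .........
After op 3 (insert('g')): buffer="ulggdpgsnlx" (len 11), cursors c1@3 c2@7, authorship ..1...2....
After op 4 (move_left): buffer="ulggdpgsnlx" (len 11), cursors c1@2 c2@6, authorship ..1...2....
After op 5 (insert('j')): buffer="uljggdpjgsnlx" (len 13), cursors c1@3 c2@8, authorship ..11...22....
After op 6 (move_left): buffer="uljggdpjgsnlx" (len 13), cursors c1@2 c2@7, authorship ..11...22....
After op 7 (delete): buffer="ujggdjgsnlx" (len 11), cursors c1@1 c2@5, authorship .11..22....
Authorship (.=original, N=cursor N): . 1 1 . . 2 2 . . . .
Index 6: author = 2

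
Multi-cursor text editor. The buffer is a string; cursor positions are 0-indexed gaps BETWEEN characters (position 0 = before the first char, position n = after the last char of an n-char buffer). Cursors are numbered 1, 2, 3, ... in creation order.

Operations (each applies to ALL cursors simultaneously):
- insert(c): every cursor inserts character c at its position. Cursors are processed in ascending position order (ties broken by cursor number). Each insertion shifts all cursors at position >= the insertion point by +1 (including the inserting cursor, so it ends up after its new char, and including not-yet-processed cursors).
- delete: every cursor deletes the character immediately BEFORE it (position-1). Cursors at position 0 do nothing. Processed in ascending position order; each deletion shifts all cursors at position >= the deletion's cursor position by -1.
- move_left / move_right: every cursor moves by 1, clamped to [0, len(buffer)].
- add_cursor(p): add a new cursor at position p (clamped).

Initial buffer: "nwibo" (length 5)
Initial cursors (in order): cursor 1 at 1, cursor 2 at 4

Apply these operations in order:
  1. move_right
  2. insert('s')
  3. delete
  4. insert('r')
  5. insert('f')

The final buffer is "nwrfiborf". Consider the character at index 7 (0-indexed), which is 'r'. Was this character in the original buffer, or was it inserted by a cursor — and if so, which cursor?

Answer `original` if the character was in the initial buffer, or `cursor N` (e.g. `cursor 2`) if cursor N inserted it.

After op 1 (move_right): buffer="nwibo" (len 5), cursors c1@2 c2@5, authorship .....
After op 2 (insert('s')): buffer="nwsibos" (len 7), cursors c1@3 c2@7, authorship ..1...2
After op 3 (delete): buffer="nwibo" (len 5), cursors c1@2 c2@5, authorship .....
After op 4 (insert('r')): buffer="nwribor" (len 7), cursors c1@3 c2@7, authorship ..1...2
After op 5 (insert('f')): buffer="nwrfiborf" (len 9), cursors c1@4 c2@9, authorship ..11...22
Authorship (.=original, N=cursor N): . . 1 1 . . . 2 2
Index 7: author = 2

Answer: cursor 2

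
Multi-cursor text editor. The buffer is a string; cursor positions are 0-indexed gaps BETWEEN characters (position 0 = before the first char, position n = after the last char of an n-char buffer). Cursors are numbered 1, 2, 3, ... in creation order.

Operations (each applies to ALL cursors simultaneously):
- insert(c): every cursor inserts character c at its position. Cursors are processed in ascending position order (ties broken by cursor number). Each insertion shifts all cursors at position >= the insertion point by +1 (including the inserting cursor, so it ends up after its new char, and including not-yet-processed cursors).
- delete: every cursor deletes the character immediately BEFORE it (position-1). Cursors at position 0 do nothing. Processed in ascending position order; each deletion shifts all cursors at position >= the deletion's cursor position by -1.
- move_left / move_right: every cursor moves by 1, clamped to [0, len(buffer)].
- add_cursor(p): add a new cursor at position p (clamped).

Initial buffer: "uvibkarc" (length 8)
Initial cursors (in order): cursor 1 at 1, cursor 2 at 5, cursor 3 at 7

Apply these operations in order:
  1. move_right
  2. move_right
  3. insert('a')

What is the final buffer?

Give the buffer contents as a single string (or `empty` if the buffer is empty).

After op 1 (move_right): buffer="uvibkarc" (len 8), cursors c1@2 c2@6 c3@8, authorship ........
After op 2 (move_right): buffer="uvibkarc" (len 8), cursors c1@3 c2@7 c3@8, authorship ........
After op 3 (insert('a')): buffer="uviabkaraca" (len 11), cursors c1@4 c2@9 c3@11, authorship ...1....2.3

Answer: uviabkaraca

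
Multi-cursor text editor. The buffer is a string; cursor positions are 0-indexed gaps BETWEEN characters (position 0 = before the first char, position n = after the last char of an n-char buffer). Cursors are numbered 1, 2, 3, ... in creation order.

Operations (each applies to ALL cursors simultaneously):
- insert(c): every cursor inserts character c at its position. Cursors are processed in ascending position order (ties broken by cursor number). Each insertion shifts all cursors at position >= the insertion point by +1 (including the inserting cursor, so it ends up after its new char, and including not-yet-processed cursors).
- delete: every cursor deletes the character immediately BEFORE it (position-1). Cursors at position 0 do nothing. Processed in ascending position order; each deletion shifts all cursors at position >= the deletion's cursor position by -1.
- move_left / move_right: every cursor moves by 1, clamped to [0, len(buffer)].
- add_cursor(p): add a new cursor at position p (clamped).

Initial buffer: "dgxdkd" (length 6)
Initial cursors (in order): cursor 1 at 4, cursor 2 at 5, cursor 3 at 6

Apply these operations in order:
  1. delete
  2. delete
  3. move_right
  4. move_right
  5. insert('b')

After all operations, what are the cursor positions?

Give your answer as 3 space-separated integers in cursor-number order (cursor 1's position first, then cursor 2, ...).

After op 1 (delete): buffer="dgx" (len 3), cursors c1@3 c2@3 c3@3, authorship ...
After op 2 (delete): buffer="" (len 0), cursors c1@0 c2@0 c3@0, authorship 
After op 3 (move_right): buffer="" (len 0), cursors c1@0 c2@0 c3@0, authorship 
After op 4 (move_right): buffer="" (len 0), cursors c1@0 c2@0 c3@0, authorship 
After op 5 (insert('b')): buffer="bbb" (len 3), cursors c1@3 c2@3 c3@3, authorship 123

Answer: 3 3 3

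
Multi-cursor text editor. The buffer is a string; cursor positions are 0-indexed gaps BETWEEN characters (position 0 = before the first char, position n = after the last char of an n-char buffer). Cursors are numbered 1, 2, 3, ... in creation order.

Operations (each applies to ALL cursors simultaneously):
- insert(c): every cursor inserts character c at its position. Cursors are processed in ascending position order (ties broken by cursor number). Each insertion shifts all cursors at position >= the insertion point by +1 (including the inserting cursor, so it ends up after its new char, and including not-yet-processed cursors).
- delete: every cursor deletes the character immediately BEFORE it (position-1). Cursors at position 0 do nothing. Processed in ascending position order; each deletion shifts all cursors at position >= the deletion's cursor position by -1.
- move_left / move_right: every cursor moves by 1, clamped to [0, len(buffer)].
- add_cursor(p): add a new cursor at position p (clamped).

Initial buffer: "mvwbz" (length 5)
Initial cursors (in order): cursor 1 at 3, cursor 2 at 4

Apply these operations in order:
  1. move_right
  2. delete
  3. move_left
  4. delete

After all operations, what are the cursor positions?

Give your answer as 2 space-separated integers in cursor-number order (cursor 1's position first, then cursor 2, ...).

After op 1 (move_right): buffer="mvwbz" (len 5), cursors c1@4 c2@5, authorship .....
After op 2 (delete): buffer="mvw" (len 3), cursors c1@3 c2@3, authorship ...
After op 3 (move_left): buffer="mvw" (len 3), cursors c1@2 c2@2, authorship ...
After op 4 (delete): buffer="w" (len 1), cursors c1@0 c2@0, authorship .

Answer: 0 0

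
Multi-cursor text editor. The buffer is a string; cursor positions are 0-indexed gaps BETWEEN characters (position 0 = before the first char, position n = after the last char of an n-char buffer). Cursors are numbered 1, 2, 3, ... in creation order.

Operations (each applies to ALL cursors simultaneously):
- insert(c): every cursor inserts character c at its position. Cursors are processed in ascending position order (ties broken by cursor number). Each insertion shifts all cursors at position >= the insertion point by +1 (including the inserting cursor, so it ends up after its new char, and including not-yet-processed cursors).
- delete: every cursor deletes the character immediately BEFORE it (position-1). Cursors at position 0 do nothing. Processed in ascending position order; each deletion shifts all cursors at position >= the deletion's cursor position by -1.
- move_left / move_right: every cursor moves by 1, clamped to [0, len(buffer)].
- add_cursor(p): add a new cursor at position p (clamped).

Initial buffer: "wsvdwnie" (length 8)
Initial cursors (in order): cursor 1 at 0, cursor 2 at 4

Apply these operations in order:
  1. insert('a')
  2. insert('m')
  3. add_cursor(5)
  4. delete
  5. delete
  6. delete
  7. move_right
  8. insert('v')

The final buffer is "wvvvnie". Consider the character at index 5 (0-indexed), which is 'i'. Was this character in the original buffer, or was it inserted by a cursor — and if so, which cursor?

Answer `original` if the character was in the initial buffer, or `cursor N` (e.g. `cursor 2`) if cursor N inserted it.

Answer: original

Derivation:
After op 1 (insert('a')): buffer="awsvdawnie" (len 10), cursors c1@1 c2@6, authorship 1....2....
After op 2 (insert('m')): buffer="amwsvdamwnie" (len 12), cursors c1@2 c2@8, authorship 11....22....
After op 3 (add_cursor(5)): buffer="amwsvdamwnie" (len 12), cursors c1@2 c3@5 c2@8, authorship 11....22....
After op 4 (delete): buffer="awsdawnie" (len 9), cursors c1@1 c3@3 c2@5, authorship 1...2....
After op 5 (delete): buffer="wdwnie" (len 6), cursors c1@0 c3@1 c2@2, authorship ......
After op 6 (delete): buffer="wnie" (len 4), cursors c1@0 c2@0 c3@0, authorship ....
After op 7 (move_right): buffer="wnie" (len 4), cursors c1@1 c2@1 c3@1, authorship ....
After op 8 (insert('v')): buffer="wvvvnie" (len 7), cursors c1@4 c2@4 c3@4, authorship .123...
Authorship (.=original, N=cursor N): . 1 2 3 . . .
Index 5: author = original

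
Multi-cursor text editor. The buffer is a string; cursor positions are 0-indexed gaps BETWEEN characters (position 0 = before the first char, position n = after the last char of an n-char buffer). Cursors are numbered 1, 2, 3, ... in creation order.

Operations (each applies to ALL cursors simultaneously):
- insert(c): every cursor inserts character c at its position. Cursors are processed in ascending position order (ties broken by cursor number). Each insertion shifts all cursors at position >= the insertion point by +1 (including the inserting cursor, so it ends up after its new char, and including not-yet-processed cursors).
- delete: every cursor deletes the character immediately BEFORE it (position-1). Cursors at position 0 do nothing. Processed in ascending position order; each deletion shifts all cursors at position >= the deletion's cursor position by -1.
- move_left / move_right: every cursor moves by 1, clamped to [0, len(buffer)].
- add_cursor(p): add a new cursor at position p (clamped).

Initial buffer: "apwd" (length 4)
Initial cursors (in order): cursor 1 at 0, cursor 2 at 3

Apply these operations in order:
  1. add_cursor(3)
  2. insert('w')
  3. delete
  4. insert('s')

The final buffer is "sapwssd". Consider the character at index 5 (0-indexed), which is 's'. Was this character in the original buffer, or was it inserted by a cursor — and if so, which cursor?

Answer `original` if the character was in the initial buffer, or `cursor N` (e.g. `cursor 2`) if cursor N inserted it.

After op 1 (add_cursor(3)): buffer="apwd" (len 4), cursors c1@0 c2@3 c3@3, authorship ....
After op 2 (insert('w')): buffer="wapwwwd" (len 7), cursors c1@1 c2@6 c3@6, authorship 1...23.
After op 3 (delete): buffer="apwd" (len 4), cursors c1@0 c2@3 c3@3, authorship ....
After op 4 (insert('s')): buffer="sapwssd" (len 7), cursors c1@1 c2@6 c3@6, authorship 1...23.
Authorship (.=original, N=cursor N): 1 . . . 2 3 .
Index 5: author = 3

Answer: cursor 3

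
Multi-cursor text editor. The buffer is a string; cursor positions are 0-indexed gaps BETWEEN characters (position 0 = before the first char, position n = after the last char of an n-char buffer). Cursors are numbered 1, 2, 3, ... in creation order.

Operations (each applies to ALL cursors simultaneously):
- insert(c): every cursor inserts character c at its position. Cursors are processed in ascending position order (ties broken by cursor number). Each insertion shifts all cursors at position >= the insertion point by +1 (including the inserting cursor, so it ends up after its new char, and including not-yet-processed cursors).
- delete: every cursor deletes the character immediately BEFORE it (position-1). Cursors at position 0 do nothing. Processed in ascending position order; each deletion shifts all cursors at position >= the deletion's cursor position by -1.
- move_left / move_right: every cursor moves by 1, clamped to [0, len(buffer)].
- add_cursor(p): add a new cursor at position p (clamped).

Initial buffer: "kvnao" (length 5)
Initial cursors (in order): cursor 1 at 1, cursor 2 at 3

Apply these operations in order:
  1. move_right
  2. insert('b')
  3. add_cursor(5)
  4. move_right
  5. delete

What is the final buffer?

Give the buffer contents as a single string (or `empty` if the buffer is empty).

Answer: kvba

Derivation:
After op 1 (move_right): buffer="kvnao" (len 5), cursors c1@2 c2@4, authorship .....
After op 2 (insert('b')): buffer="kvbnabo" (len 7), cursors c1@3 c2@6, authorship ..1..2.
After op 3 (add_cursor(5)): buffer="kvbnabo" (len 7), cursors c1@3 c3@5 c2@6, authorship ..1..2.
After op 4 (move_right): buffer="kvbnabo" (len 7), cursors c1@4 c3@6 c2@7, authorship ..1..2.
After op 5 (delete): buffer="kvba" (len 4), cursors c1@3 c2@4 c3@4, authorship ..1.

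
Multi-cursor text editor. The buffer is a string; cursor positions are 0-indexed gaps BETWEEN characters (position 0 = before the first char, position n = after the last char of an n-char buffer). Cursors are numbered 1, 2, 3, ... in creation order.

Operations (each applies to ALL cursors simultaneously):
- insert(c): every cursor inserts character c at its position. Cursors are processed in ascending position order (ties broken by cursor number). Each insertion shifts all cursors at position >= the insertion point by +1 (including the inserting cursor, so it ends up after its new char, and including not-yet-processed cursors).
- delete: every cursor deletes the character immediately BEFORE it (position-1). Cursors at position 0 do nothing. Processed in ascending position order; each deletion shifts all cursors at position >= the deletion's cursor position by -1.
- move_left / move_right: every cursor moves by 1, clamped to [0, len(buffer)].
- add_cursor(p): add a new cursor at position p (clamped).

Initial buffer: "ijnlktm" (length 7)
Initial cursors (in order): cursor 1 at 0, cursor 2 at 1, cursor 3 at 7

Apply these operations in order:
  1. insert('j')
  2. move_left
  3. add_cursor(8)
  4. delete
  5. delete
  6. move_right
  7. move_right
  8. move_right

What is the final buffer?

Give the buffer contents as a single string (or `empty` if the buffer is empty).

After op 1 (insert('j')): buffer="jijjnlktmj" (len 10), cursors c1@1 c2@3 c3@10, authorship 1.2......3
After op 2 (move_left): buffer="jijjnlktmj" (len 10), cursors c1@0 c2@2 c3@9, authorship 1.2......3
After op 3 (add_cursor(8)): buffer="jijjnlktmj" (len 10), cursors c1@0 c2@2 c4@8 c3@9, authorship 1.2......3
After op 4 (delete): buffer="jjjnlkj" (len 7), cursors c1@0 c2@1 c3@6 c4@6, authorship 12....3
After op 5 (delete): buffer="jjnj" (len 4), cursors c1@0 c2@0 c3@3 c4@3, authorship 2..3
After op 6 (move_right): buffer="jjnj" (len 4), cursors c1@1 c2@1 c3@4 c4@4, authorship 2..3
After op 7 (move_right): buffer="jjnj" (len 4), cursors c1@2 c2@2 c3@4 c4@4, authorship 2..3
After op 8 (move_right): buffer="jjnj" (len 4), cursors c1@3 c2@3 c3@4 c4@4, authorship 2..3

Answer: jjnj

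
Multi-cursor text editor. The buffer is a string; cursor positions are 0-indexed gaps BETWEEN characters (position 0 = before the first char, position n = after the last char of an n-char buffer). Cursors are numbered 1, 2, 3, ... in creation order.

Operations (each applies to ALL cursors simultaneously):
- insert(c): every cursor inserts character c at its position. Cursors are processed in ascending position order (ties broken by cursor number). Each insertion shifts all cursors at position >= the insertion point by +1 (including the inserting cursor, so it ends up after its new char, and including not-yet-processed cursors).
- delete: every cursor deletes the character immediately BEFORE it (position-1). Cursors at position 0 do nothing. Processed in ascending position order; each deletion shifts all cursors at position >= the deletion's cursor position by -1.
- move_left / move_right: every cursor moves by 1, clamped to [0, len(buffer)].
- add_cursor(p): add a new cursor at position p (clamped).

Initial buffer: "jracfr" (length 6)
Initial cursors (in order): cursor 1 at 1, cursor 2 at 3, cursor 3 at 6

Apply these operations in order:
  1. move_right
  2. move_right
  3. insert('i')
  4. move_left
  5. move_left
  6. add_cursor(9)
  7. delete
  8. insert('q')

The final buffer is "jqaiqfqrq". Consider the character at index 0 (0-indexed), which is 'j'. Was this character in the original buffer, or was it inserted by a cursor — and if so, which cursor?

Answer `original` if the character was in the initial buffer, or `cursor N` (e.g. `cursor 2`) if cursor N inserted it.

After op 1 (move_right): buffer="jracfr" (len 6), cursors c1@2 c2@4 c3@6, authorship ......
After op 2 (move_right): buffer="jracfr" (len 6), cursors c1@3 c2@5 c3@6, authorship ......
After op 3 (insert('i')): buffer="jraicfiri" (len 9), cursors c1@4 c2@7 c3@9, authorship ...1..2.3
After op 4 (move_left): buffer="jraicfiri" (len 9), cursors c1@3 c2@6 c3@8, authorship ...1..2.3
After op 5 (move_left): buffer="jraicfiri" (len 9), cursors c1@2 c2@5 c3@7, authorship ...1..2.3
After op 6 (add_cursor(9)): buffer="jraicfiri" (len 9), cursors c1@2 c2@5 c3@7 c4@9, authorship ...1..2.3
After op 7 (delete): buffer="jaifr" (len 5), cursors c1@1 c2@3 c3@4 c4@5, authorship ..1..
After op 8 (insert('q')): buffer="jqaiqfqrq" (len 9), cursors c1@2 c2@5 c3@7 c4@9, authorship .1.12.3.4
Authorship (.=original, N=cursor N): . 1 . 1 2 . 3 . 4
Index 0: author = original

Answer: original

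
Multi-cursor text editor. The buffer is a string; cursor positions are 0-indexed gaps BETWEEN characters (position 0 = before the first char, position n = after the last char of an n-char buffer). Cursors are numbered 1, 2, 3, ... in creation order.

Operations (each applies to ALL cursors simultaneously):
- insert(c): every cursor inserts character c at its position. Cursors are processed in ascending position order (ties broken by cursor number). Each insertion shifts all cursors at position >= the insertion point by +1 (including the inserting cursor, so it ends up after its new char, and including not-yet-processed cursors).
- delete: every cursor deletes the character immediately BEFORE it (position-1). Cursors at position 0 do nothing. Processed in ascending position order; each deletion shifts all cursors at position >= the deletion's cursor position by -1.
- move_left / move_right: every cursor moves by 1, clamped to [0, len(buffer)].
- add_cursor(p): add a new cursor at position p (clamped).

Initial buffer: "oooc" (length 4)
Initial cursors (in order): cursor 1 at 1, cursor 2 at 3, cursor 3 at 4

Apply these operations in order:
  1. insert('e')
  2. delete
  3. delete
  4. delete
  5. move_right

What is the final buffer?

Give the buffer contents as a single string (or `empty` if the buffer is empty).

After op 1 (insert('e')): buffer="oeooece" (len 7), cursors c1@2 c2@5 c3@7, authorship .1..2.3
After op 2 (delete): buffer="oooc" (len 4), cursors c1@1 c2@3 c3@4, authorship ....
After op 3 (delete): buffer="o" (len 1), cursors c1@0 c2@1 c3@1, authorship .
After op 4 (delete): buffer="" (len 0), cursors c1@0 c2@0 c3@0, authorship 
After op 5 (move_right): buffer="" (len 0), cursors c1@0 c2@0 c3@0, authorship 

Answer: empty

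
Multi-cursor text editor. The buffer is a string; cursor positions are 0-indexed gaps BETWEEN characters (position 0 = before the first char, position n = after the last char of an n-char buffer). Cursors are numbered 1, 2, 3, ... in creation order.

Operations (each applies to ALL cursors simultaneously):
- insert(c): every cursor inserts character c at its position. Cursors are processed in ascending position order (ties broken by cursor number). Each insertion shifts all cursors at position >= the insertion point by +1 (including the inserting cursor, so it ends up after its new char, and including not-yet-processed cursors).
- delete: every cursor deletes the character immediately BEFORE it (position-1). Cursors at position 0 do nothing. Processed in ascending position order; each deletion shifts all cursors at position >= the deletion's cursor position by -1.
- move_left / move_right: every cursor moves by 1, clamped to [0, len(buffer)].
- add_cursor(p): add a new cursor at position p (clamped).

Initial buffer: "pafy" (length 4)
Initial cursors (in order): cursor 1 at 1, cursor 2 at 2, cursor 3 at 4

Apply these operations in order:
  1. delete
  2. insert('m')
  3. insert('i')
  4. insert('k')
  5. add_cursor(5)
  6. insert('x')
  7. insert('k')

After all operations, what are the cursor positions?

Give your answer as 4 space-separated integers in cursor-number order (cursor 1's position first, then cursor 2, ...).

Answer: 12 12 18 7

Derivation:
After op 1 (delete): buffer="f" (len 1), cursors c1@0 c2@0 c3@1, authorship .
After op 2 (insert('m')): buffer="mmfm" (len 4), cursors c1@2 c2@2 c3@4, authorship 12.3
After op 3 (insert('i')): buffer="mmiifmi" (len 7), cursors c1@4 c2@4 c3@7, authorship 1212.33
After op 4 (insert('k')): buffer="mmiikkfmik" (len 10), cursors c1@6 c2@6 c3@10, authorship 121212.333
After op 5 (add_cursor(5)): buffer="mmiikkfmik" (len 10), cursors c4@5 c1@6 c2@6 c3@10, authorship 121212.333
After op 6 (insert('x')): buffer="mmiikxkxxfmikx" (len 14), cursors c4@6 c1@9 c2@9 c3@14, authorship 121214212.3333
After op 7 (insert('k')): buffer="mmiikxkkxxkkfmikxk" (len 18), cursors c4@7 c1@12 c2@12 c3@18, authorship 121214421212.33333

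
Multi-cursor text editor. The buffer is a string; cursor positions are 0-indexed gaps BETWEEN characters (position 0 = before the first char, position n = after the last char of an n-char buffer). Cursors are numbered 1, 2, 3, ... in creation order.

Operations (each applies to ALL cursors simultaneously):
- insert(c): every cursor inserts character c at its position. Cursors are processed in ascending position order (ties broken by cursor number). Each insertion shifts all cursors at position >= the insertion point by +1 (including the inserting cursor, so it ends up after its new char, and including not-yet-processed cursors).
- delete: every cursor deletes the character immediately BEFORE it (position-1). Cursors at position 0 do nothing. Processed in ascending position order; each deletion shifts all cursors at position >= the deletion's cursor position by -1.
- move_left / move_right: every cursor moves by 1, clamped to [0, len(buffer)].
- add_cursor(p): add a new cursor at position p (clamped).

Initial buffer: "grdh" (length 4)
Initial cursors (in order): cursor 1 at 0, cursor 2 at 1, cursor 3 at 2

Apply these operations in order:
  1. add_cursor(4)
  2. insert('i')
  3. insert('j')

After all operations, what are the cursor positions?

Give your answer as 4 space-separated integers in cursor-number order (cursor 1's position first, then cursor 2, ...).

Answer: 2 5 8 12

Derivation:
After op 1 (add_cursor(4)): buffer="grdh" (len 4), cursors c1@0 c2@1 c3@2 c4@4, authorship ....
After op 2 (insert('i')): buffer="igiridhi" (len 8), cursors c1@1 c2@3 c3@5 c4@8, authorship 1.2.3..4
After op 3 (insert('j')): buffer="ijgijrijdhij" (len 12), cursors c1@2 c2@5 c3@8 c4@12, authorship 11.22.33..44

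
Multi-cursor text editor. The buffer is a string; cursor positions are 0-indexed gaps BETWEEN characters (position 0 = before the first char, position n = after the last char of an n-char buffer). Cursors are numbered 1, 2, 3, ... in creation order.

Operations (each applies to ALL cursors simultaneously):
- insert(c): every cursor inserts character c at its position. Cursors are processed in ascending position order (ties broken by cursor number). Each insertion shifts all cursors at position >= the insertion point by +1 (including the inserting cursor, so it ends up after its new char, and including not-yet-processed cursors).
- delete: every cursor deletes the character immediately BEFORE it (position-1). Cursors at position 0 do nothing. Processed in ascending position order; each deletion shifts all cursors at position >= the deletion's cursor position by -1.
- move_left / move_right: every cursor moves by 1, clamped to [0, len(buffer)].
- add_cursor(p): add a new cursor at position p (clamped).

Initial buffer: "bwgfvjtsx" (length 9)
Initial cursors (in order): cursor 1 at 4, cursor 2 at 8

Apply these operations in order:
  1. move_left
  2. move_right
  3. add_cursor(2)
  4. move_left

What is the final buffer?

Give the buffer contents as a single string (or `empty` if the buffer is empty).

After op 1 (move_left): buffer="bwgfvjtsx" (len 9), cursors c1@3 c2@7, authorship .........
After op 2 (move_right): buffer="bwgfvjtsx" (len 9), cursors c1@4 c2@8, authorship .........
After op 3 (add_cursor(2)): buffer="bwgfvjtsx" (len 9), cursors c3@2 c1@4 c2@8, authorship .........
After op 4 (move_left): buffer="bwgfvjtsx" (len 9), cursors c3@1 c1@3 c2@7, authorship .........

Answer: bwgfvjtsx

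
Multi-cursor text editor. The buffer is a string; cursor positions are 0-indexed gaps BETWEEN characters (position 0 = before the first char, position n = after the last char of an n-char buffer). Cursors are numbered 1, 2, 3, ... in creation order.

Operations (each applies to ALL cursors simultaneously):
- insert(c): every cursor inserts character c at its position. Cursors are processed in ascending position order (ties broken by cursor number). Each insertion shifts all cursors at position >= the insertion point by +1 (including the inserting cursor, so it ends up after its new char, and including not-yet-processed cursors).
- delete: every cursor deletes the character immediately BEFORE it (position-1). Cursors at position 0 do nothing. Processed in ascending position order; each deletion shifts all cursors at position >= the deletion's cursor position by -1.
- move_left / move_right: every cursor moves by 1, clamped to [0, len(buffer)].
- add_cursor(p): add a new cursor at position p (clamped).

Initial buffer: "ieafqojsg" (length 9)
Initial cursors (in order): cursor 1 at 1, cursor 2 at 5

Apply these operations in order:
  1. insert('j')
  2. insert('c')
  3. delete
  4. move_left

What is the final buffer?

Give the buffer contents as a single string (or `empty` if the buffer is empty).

After op 1 (insert('j')): buffer="ijeafqjojsg" (len 11), cursors c1@2 c2@7, authorship .1....2....
After op 2 (insert('c')): buffer="ijceafqjcojsg" (len 13), cursors c1@3 c2@9, authorship .11....22....
After op 3 (delete): buffer="ijeafqjojsg" (len 11), cursors c1@2 c2@7, authorship .1....2....
After op 4 (move_left): buffer="ijeafqjojsg" (len 11), cursors c1@1 c2@6, authorship .1....2....

Answer: ijeafqjojsg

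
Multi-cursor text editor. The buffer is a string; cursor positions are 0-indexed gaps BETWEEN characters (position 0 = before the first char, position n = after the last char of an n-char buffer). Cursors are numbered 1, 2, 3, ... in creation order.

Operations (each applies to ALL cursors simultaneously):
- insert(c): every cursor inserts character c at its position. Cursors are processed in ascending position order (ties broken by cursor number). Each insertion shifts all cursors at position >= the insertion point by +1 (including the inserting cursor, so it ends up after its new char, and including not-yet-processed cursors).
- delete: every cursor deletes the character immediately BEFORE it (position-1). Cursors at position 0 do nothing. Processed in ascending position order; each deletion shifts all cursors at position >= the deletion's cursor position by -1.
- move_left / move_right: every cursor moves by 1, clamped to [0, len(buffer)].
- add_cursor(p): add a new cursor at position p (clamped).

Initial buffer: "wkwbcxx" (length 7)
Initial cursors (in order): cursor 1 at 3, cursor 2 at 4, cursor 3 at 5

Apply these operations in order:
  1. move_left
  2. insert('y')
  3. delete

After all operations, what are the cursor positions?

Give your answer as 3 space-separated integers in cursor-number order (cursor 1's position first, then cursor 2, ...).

After op 1 (move_left): buffer="wkwbcxx" (len 7), cursors c1@2 c2@3 c3@4, authorship .......
After op 2 (insert('y')): buffer="wkywybycxx" (len 10), cursors c1@3 c2@5 c3@7, authorship ..1.2.3...
After op 3 (delete): buffer="wkwbcxx" (len 7), cursors c1@2 c2@3 c3@4, authorship .......

Answer: 2 3 4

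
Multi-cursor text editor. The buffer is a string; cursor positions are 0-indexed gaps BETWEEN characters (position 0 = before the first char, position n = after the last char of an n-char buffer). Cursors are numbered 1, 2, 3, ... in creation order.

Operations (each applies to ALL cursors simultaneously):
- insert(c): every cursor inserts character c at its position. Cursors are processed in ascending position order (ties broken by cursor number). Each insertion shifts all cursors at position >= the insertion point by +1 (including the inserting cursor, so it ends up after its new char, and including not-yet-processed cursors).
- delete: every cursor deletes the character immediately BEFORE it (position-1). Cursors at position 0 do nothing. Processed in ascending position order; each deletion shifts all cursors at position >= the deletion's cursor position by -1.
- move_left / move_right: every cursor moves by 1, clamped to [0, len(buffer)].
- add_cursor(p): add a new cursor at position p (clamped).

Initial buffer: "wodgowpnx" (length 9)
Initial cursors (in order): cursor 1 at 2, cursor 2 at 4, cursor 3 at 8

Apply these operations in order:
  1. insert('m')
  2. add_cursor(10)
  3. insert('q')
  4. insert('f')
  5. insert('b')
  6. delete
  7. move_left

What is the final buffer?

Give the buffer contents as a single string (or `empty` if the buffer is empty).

After op 1 (insert('m')): buffer="womdgmowpnmx" (len 12), cursors c1@3 c2@6 c3@11, authorship ..1..2....3.
After op 2 (add_cursor(10)): buffer="womdgmowpnmx" (len 12), cursors c1@3 c2@6 c4@10 c3@11, authorship ..1..2....3.
After op 3 (insert('q')): buffer="womqdgmqowpnqmqx" (len 16), cursors c1@4 c2@8 c4@13 c3@15, authorship ..11..22....433.
After op 4 (insert('f')): buffer="womqfdgmqfowpnqfmqfx" (len 20), cursors c1@5 c2@10 c4@16 c3@19, authorship ..111..222....44333.
After op 5 (insert('b')): buffer="womqfbdgmqfbowpnqfbmqfbx" (len 24), cursors c1@6 c2@12 c4@19 c3@23, authorship ..1111..2222....4443333.
After op 6 (delete): buffer="womqfdgmqfowpnqfmqfx" (len 20), cursors c1@5 c2@10 c4@16 c3@19, authorship ..111..222....44333.
After op 7 (move_left): buffer="womqfdgmqfowpnqfmqfx" (len 20), cursors c1@4 c2@9 c4@15 c3@18, authorship ..111..222....44333.

Answer: womqfdgmqfowpnqfmqfx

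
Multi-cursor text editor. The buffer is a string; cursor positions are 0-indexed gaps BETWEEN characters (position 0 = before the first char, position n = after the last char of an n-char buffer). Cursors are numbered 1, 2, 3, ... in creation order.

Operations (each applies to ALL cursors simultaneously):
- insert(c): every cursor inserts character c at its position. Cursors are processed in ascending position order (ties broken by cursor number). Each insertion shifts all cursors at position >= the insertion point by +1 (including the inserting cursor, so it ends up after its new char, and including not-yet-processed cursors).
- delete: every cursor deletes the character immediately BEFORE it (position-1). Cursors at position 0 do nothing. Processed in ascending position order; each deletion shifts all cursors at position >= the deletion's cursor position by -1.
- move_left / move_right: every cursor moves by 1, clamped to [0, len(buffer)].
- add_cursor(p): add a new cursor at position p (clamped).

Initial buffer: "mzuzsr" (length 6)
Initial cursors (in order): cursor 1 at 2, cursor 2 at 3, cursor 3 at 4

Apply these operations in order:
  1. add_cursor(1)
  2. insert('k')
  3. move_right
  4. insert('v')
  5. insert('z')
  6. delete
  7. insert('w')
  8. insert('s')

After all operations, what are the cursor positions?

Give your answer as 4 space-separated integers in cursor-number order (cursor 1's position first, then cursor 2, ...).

Answer: 11 16 21 6

Derivation:
After op 1 (add_cursor(1)): buffer="mzuzsr" (len 6), cursors c4@1 c1@2 c2@3 c3@4, authorship ......
After op 2 (insert('k')): buffer="mkzkukzksr" (len 10), cursors c4@2 c1@4 c2@6 c3@8, authorship .4.1.2.3..
After op 3 (move_right): buffer="mkzkukzksr" (len 10), cursors c4@3 c1@5 c2@7 c3@9, authorship .4.1.2.3..
After op 4 (insert('v')): buffer="mkzvkuvkzvksvr" (len 14), cursors c4@4 c1@7 c2@10 c3@13, authorship .4.41.12.23.3.
After op 5 (insert('z')): buffer="mkzvzkuvzkzvzksvzr" (len 18), cursors c4@5 c1@9 c2@13 c3@17, authorship .4.441.112.223.33.
After op 6 (delete): buffer="mkzvkuvkzvksvr" (len 14), cursors c4@4 c1@7 c2@10 c3@13, authorship .4.41.12.23.3.
After op 7 (insert('w')): buffer="mkzvwkuvwkzvwksvwr" (len 18), cursors c4@5 c1@9 c2@13 c3@17, authorship .4.441.112.223.33.
After op 8 (insert('s')): buffer="mkzvwskuvwskzvwsksvwsr" (len 22), cursors c4@6 c1@11 c2@16 c3@21, authorship .4.4441.1112.2223.333.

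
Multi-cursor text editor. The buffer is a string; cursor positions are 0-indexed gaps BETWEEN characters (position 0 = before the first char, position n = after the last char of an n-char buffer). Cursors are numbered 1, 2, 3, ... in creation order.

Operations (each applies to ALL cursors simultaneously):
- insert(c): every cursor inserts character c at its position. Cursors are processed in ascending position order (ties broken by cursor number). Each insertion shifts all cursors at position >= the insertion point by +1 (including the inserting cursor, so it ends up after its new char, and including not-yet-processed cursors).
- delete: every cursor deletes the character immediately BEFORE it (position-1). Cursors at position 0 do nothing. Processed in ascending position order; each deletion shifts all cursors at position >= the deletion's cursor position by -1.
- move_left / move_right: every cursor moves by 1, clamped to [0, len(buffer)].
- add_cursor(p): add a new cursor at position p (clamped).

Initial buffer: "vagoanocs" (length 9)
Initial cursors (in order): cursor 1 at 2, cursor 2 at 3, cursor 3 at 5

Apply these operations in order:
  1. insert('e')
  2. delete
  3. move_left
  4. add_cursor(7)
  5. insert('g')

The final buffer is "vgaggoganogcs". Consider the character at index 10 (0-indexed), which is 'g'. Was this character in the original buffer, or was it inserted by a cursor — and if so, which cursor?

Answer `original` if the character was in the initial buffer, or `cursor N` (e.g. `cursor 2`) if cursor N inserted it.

Answer: cursor 4

Derivation:
After op 1 (insert('e')): buffer="vaegeoaenocs" (len 12), cursors c1@3 c2@5 c3@8, authorship ..1.2..3....
After op 2 (delete): buffer="vagoanocs" (len 9), cursors c1@2 c2@3 c3@5, authorship .........
After op 3 (move_left): buffer="vagoanocs" (len 9), cursors c1@1 c2@2 c3@4, authorship .........
After op 4 (add_cursor(7)): buffer="vagoanocs" (len 9), cursors c1@1 c2@2 c3@4 c4@7, authorship .........
After op 5 (insert('g')): buffer="vgaggoganogcs" (len 13), cursors c1@2 c2@4 c3@7 c4@11, authorship .1.2..3...4..
Authorship (.=original, N=cursor N): . 1 . 2 . . 3 . . . 4 . .
Index 10: author = 4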